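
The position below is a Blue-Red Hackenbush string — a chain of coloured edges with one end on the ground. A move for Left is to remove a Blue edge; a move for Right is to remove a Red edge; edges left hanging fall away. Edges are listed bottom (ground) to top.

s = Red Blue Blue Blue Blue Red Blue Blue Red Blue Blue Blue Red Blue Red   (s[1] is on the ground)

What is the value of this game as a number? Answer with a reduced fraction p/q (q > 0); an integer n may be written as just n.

-1163/16384

Build G(s[:k]) for k = 1..15, string s = Red Blue Blue Blue Blue Red Blue Blue Red Blue Blue Blue Red Blue Red.
1 of 15 · R · max L −∞ · min R 0 = -1
2 of 15 · RB · max L -1 · min R 0 = -1/2
3 of 15 · RBB · max L -1/2 · min R 0 = -1/4
4 of 15 · RBBB · max L -1/4 · min R 0 = -1/8
5 of 15 · RBBBB · max L -1/8 · min R 0 = -1/16
6 of 15 · RBBBBR · max L -1/8 · min R -1/16 = -3/32
7 of 15 · RBBBBRB · max L -3/32 · min R -1/16 = -5/64
8 of 15 · RBBBBRBB · max L -5/64 · min R -1/16 = -9/128
9 of 15 · RBBBBRBBR · max L -5/64 · min R -9/128 = -19/256
10 of 15 · RBBBBRBBRB · max L -19/256 · min R -9/128 = -37/512
11 of 15 · RBBBBRBBRBB · max L -37/512 · min R -9/128 = -73/1024
12 of 15 · RBBBBRBBRBBB · max L -73/1024 · min R -9/128 = -145/2048
13 of 15 · RBBBBRBBRBBBR · max L -73/1024 · min R -145/2048 = -291/4096
14 of 15 · RBBBBRBBRBBBRB · max L -291/4096 · min R -145/2048 = -581/8192
15 of 15 · RBBBBRBBRBBBRBR · max L -291/4096 · min R -581/8192 = -1163/16384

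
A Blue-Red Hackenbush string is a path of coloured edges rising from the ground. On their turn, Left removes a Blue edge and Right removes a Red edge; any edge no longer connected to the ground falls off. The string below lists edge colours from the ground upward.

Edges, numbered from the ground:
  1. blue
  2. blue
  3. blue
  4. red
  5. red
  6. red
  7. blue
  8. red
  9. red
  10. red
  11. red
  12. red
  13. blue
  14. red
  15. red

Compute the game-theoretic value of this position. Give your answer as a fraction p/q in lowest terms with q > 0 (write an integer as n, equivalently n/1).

8713/4096

1 of 15 · b · max L 0 · min R +∞ -> 1
2 of 15 · bb · max L 1 · min R +∞ -> 2
3 of 15 · bbb · max L 2 · min R +∞ -> 3
4 of 15 · bbbr · max L 2 · min R 3 -> 5/2
5 of 15 · bbbrr · max L 2 · min R 5/2 -> 9/4
6 of 15 · bbbrrr · max L 2 · min R 9/4 -> 17/8
7 of 15 · bbbrrrb · max L 17/8 · min R 9/4 -> 35/16
8 of 15 · bbbrrrbr · max L 17/8 · min R 35/16 -> 69/32
9 of 15 · bbbrrrbrr · max L 17/8 · min R 69/32 -> 137/64
10 of 15 · bbbrrrbrrr · max L 17/8 · min R 137/64 -> 273/128
11 of 15 · bbbrrrbrrrr · max L 17/8 · min R 273/128 -> 545/256
12 of 15 · bbbrrrbrrrrr · max L 17/8 · min R 545/256 -> 1089/512
13 of 15 · bbbrrrbrrrrrb · max L 1089/512 · min R 545/256 -> 2179/1024
14 of 15 · bbbrrrbrrrrrbr · max L 1089/512 · min R 2179/1024 -> 4357/2048
15 of 15 · bbbrrrbrrrrrbrr · max L 1089/512 · min R 4357/2048 -> 8713/4096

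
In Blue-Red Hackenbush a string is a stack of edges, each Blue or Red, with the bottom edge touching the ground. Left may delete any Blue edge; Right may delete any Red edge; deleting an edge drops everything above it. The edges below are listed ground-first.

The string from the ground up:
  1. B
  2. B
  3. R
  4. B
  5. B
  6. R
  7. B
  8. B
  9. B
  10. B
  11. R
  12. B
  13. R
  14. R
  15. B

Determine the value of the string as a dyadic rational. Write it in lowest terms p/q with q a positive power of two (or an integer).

Prefix values for B B R B B R B B B B R B R R B via {L|R} + simplicity:
B: Left { 0 }, Right { (no moves) } = simplest 1
BB: Left { 0; 1 }, Right { (no moves) } = simplest 2
BBR: Left { 0; 1 }, Right { 2 } = simplest 3/2
BBRB: Left { 0; 1; 3/2 }, Right { 2 } = simplest 7/4
BBRBB: Left { 0; 1; 3/2; 7/4 }, Right { 2 } = simplest 15/8
BBRBBR: Left { 0; 1; 3/2; 7/4 }, Right { 15/8; 2 } = simplest 29/16
BBRBBRB: Left { 0; 1; 3/2; 7/4; 29/16 }, Right { 15/8; 2 } = simplest 59/32
BBRBBRBB: Left { 0; 1; 3/2; 7/4; 29/16; 59/32 }, Right { 15/8; 2 } = simplest 119/64
BBRBBRBBB: Left { 0; 1; 3/2; 7/4; 29/16; 59/32; 119/64 }, Right { 15/8; 2 } = simplest 239/128
BBRBBRBBBB: Left { 0; 1; 3/2; 7/4; 29/16; 59/32; 119/64; 239/128 }, Right { 15/8; 2 } = simplest 479/256
BBRBBRBBBBR: Left { 0; 1; 3/2; 7/4; 29/16; 59/32; 119/64; 239/128 }, Right { 479/256; 15/8; 2 } = simplest 957/512
BBRBBRBBBBRB: Left { 0; 1; 3/2; 7/4; 29/16; 59/32; 119/64; 239/128; 957/512 }, Right { 479/256; 15/8; 2 } = simplest 1915/1024
BBRBBRBBBBRBR: Left { 0; 1; 3/2; 7/4; 29/16; 59/32; 119/64; 239/128; 957/512 }, Right { 1915/1024; 479/256; 15/8; 2 } = simplest 3829/2048
BBRBBRBBBBRBRR: Left { 0; 1; 3/2; 7/4; 29/16; 59/32; 119/64; 239/128; 957/512 }, Right { 3829/2048; 1915/1024; 479/256; 15/8; 2 } = simplest 7657/4096
BBRBBRBBBBRBRRB: Left { 0; 1; 3/2; 7/4; 29/16; 59/32; 119/64; 239/128; 957/512; 7657/4096 }, Right { 3829/2048; 1915/1024; 479/256; 15/8; 2 } = simplest 15315/8192

15315/8192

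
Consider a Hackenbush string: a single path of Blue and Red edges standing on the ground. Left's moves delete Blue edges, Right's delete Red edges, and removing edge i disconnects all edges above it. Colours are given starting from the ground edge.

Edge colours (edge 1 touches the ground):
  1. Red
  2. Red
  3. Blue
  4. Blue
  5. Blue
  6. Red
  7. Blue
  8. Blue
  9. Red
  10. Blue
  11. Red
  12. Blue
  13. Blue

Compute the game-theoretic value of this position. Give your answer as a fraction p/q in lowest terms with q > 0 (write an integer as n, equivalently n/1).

-2345/2048

Recurse on prefixes of the 13-edge string Red Red Blue Blue Blue Red Blue Blue Red Blue Red Blue Blue:
R: Left { ∅ }, Right { 0 } so simplest -1
RR: Left { ∅ }, Right { -1,0 } so simplest -2
RRB: Left { -2 }, Right { -1,0 } so simplest -3/2
RRBB: Left { -2,-3/2 }, Right { -1,0 } so simplest -5/4
RRBBB: Left { -2,-3/2,-5/4 }, Right { -1,0 } so simplest -9/8
RRBBBR: Left { -2,-3/2,-5/4 }, Right { -9/8,-1,0 } so simplest -19/16
RRBBBRB: Left { -2,-3/2,-5/4,-19/16 }, Right { -9/8,-1,0 } so simplest -37/32
RRBBBRBB: Left { -2,-3/2,-5/4,-19/16,-37/32 }, Right { -9/8,-1,0 } so simplest -73/64
RRBBBRBBR: Left { -2,-3/2,-5/4,-19/16,-37/32 }, Right { -73/64,-9/8,-1,0 } so simplest -147/128
RRBBBRBBRB: Left { -2,-3/2,-5/4,-19/16,-37/32,-147/128 }, Right { -73/64,-9/8,-1,0 } so simplest -293/256
RRBBBRBBRBR: Left { -2,-3/2,-5/4,-19/16,-37/32,-147/128 }, Right { -293/256,-73/64,-9/8,-1,0 } so simplest -587/512
RRBBBRBBRBRB: Left { -2,-3/2,-5/4,-19/16,-37/32,-147/128,-587/512 }, Right { -293/256,-73/64,-9/8,-1,0 } so simplest -1173/1024
RRBBBRBBRBRBB: Left { -2,-3/2,-5/4,-19/16,-37/32,-147/128,-587/512,-1173/1024 }, Right { -293/256,-73/64,-9/8,-1,0 } so simplest -2345/2048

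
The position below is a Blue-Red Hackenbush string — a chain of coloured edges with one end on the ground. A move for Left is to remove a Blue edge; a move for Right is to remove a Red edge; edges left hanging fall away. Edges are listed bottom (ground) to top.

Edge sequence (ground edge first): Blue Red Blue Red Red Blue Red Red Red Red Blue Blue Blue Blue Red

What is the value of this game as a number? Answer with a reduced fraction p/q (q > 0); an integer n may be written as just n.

9277/16384

Prefix values for Blue Red Blue Red Red Blue Red Red Red Red Blue Blue Blue Blue Red via {L|R} + simplicity:
B: Left { 0 }, Right { (no moves) } → simplest 1
BR: Left { 0 }, Right { 1 } → simplest 1/2
BRB: Left { 0,1/2 }, Right { 1 } → simplest 3/4
BRBR: Left { 0,1/2 }, Right { 3/4,1 } → simplest 5/8
BRBRR: Left { 0,1/2 }, Right { 5/8,3/4,1 } → simplest 9/16
BRBRRB: Left { 0,1/2,9/16 }, Right { 5/8,3/4,1 } → simplest 19/32
BRBRRBR: Left { 0,1/2,9/16 }, Right { 19/32,5/8,3/4,1 } → simplest 37/64
BRBRRBRR: Left { 0,1/2,9/16 }, Right { 37/64,19/32,5/8,3/4,1 } → simplest 73/128
BRBRRBRRR: Left { 0,1/2,9/16 }, Right { 73/128,37/64,19/32,5/8,3/4,1 } → simplest 145/256
BRBRRBRRRR: Left { 0,1/2,9/16 }, Right { 145/256,73/128,37/64,19/32,5/8,3/4,1 } → simplest 289/512
BRBRRBRRRRB: Left { 0,1/2,9/16,289/512 }, Right { 145/256,73/128,37/64,19/32,5/8,3/4,1 } → simplest 579/1024
BRBRRBRRRRBB: Left { 0,1/2,9/16,289/512,579/1024 }, Right { 145/256,73/128,37/64,19/32,5/8,3/4,1 } → simplest 1159/2048
BRBRRBRRRRBBB: Left { 0,1/2,9/16,289/512,579/1024,1159/2048 }, Right { 145/256,73/128,37/64,19/32,5/8,3/4,1 } → simplest 2319/4096
BRBRRBRRRRBBBB: Left { 0,1/2,9/16,289/512,579/1024,1159/2048,2319/4096 }, Right { 145/256,73/128,37/64,19/32,5/8,3/4,1 } → simplest 4639/8192
BRBRRBRRRRBBBBR: Left { 0,1/2,9/16,289/512,579/1024,1159/2048,2319/4096 }, Right { 4639/8192,145/256,73/128,37/64,19/32,5/8,3/4,1 } → simplest 9277/16384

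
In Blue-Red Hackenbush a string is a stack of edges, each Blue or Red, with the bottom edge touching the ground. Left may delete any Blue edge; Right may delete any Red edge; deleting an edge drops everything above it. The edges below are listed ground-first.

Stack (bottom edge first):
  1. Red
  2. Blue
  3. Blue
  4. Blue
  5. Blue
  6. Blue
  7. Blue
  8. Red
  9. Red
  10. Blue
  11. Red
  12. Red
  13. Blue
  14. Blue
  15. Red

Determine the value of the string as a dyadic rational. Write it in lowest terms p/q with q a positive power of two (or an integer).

-435/16384

1 of 15 · R · max L −∞ · min R 0 => -1
2 of 15 · RB · max L -1 · min R 0 => -1/2
3 of 15 · RBB · max L -1/2 · min R 0 => -1/4
4 of 15 · RBBB · max L -1/4 · min R 0 => -1/8
5 of 15 · RBBBB · max L -1/8 · min R 0 => -1/16
6 of 15 · RBBBBB · max L -1/16 · min R 0 => -1/32
7 of 15 · RBBBBBB · max L -1/32 · min R 0 => -1/64
8 of 15 · RBBBBBBR · max L -1/32 · min R -1/64 => -3/128
9 of 15 · RBBBBBBRR · max L -1/32 · min R -3/128 => -7/256
10 of 15 · RBBBBBBRRB · max L -7/256 · min R -3/128 => -13/512
11 of 15 · RBBBBBBRRBR · max L -7/256 · min R -13/512 => -27/1024
12 of 15 · RBBBBBBRRBRR · max L -7/256 · min R -27/1024 => -55/2048
13 of 15 · RBBBBBBRRBRRB · max L -55/2048 · min R -27/1024 => -109/4096
14 of 15 · RBBBBBBRRBRRBB · max L -109/4096 · min R -27/1024 => -217/8192
15 of 15 · RBBBBBBRRBRRBBR · max L -109/4096 · min R -217/8192 => -435/16384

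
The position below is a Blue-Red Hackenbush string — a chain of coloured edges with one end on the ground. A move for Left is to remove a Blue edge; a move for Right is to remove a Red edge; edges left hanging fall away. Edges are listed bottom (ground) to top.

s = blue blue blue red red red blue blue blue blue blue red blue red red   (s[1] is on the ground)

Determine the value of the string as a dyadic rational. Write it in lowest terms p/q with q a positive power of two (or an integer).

Recurse on prefixes of the 15-edge string blue blue blue red red red blue blue blue blue blue red blue red red:
step 1: add blue to get b; options L={ 0 } R={ ∅ } ⇒ 1
step 2: add blue to get bb; options L={ 0 1 } R={ ∅ } ⇒ 2
step 3: add blue to get bbb; options L={ 0 1 2 } R={ ∅ } ⇒ 3
step 4: add red to get bbbr; options L={ 0 1 2 } R={ 3 } ⇒ 5/2
step 5: add red to get bbbrr; options L={ 0 1 2 } R={ 5/2 3 } ⇒ 9/4
step 6: add red to get bbbrrr; options L={ 0 1 2 } R={ 9/4 5/2 3 } ⇒ 17/8
step 7: add blue to get bbbrrrb; options L={ 0 1 2 17/8 } R={ 9/4 5/2 3 } ⇒ 35/16
step 8: add blue to get bbbrrrbb; options L={ 0 1 2 17/8 35/16 } R={ 9/4 5/2 3 } ⇒ 71/32
step 9: add blue to get bbbrrrbbb; options L={ 0 1 2 17/8 35/16 71/32 } R={ 9/4 5/2 3 } ⇒ 143/64
step 10: add blue to get bbbrrrbbbb; options L={ 0 1 2 17/8 35/16 71/32 143/64 } R={ 9/4 5/2 3 } ⇒ 287/128
step 11: add blue to get bbbrrrbbbbb; options L={ 0 1 2 17/8 35/16 71/32 143/64 287/128 } R={ 9/4 5/2 3 } ⇒ 575/256
step 12: add red to get bbbrrrbbbbbr; options L={ 0 1 2 17/8 35/16 71/32 143/64 287/128 } R={ 575/256 9/4 5/2 3 } ⇒ 1149/512
step 13: add blue to get bbbrrrbbbbbrb; options L={ 0 1 2 17/8 35/16 71/32 143/64 287/128 1149/512 } R={ 575/256 9/4 5/2 3 } ⇒ 2299/1024
step 14: add red to get bbbrrrbbbbbrbr; options L={ 0 1 2 17/8 35/16 71/32 143/64 287/128 1149/512 } R={ 2299/1024 575/256 9/4 5/2 3 } ⇒ 4597/2048
step 15: add red to get bbbrrrbbbbbrbrr; options L={ 0 1 2 17/8 35/16 71/32 143/64 287/128 1149/512 } R={ 4597/2048 2299/1024 575/256 9/4 5/2 3 } ⇒ 9193/4096

9193/4096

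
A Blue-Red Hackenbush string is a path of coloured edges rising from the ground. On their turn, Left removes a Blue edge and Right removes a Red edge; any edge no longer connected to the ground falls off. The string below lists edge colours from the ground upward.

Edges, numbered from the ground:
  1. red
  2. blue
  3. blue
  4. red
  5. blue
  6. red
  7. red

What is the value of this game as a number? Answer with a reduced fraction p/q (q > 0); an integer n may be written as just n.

-23/64

G(r) = { — | 0 } gives -1
G(rb) = { -1 | 0 } gives -1/2
G(rbb) = { -1, -1/2 | 0 } gives -1/4
G(rbbr) = { -1, -1/2 | -1/4, 0 } gives -3/8
G(rbbrb) = { -1, -1/2, -3/8 | -1/4, 0 } gives -5/16
G(rbbrbr) = { -1, -1/2, -3/8 | -5/16, -1/4, 0 } gives -11/32
G(rbbrbrr) = { -1, -1/2, -3/8 | -11/32, -5/16, -1/4, 0 } gives -23/64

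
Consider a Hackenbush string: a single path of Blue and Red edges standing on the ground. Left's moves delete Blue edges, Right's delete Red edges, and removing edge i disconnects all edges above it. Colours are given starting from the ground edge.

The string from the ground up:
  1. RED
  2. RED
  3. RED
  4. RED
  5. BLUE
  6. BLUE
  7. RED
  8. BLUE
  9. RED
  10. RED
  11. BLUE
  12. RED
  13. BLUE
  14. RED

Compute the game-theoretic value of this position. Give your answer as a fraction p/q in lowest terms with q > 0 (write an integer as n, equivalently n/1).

Recurse on prefixes of the 14-edge string RED RED RED RED BLUE BLUE RED BLUE RED RED BLUE RED BLUE RED:
value_1 [R]  L=[(no moves)]  R=[0]  → -1
value_2 [RR]  L=[(no moves)]  R=[-1 0]  → -2
value_3 [RRR]  L=[(no moves)]  R=[-2 -1 0]  → -3
value_4 [RRRR]  L=[(no moves)]  R=[-3 -2 -1 0]  → -4
value_5 [RRRRB]  L=[-4]  R=[-3 -2 -1 0]  → -7/2
value_6 [RRRRBB]  L=[-4 -7/2]  R=[-3 -2 -1 0]  → -13/4
value_7 [RRRRBBR]  L=[-4 -7/2]  R=[-13/4 -3 -2 -1 0]  → -27/8
value_8 [RRRRBBRB]  L=[-4 -7/2 -27/8]  R=[-13/4 -3 -2 -1 0]  → -53/16
value_9 [RRRRBBRBR]  L=[-4 -7/2 -27/8]  R=[-53/16 -13/4 -3 -2 -1 0]  → -107/32
value_10 [RRRRBBRBRR]  L=[-4 -7/2 -27/8]  R=[-107/32 -53/16 -13/4 -3 -2 -1 0]  → -215/64
value_11 [RRRRBBRBRRB]  L=[-4 -7/2 -27/8 -215/64]  R=[-107/32 -53/16 -13/4 -3 -2 -1 0]  → -429/128
value_12 [RRRRBBRBRRBR]  L=[-4 -7/2 -27/8 -215/64]  R=[-429/128 -107/32 -53/16 -13/4 -3 -2 -1 0]  → -859/256
value_13 [RRRRBBRBRRBRB]  L=[-4 -7/2 -27/8 -215/64 -859/256]  R=[-429/128 -107/32 -53/16 -13/4 -3 -2 -1 0]  → -1717/512
value_14 [RRRRBBRBRRBRBR]  L=[-4 -7/2 -27/8 -215/64 -859/256]  R=[-1717/512 -429/128 -107/32 -53/16 -13/4 -3 -2 -1 0]  → -3435/1024

-3435/1024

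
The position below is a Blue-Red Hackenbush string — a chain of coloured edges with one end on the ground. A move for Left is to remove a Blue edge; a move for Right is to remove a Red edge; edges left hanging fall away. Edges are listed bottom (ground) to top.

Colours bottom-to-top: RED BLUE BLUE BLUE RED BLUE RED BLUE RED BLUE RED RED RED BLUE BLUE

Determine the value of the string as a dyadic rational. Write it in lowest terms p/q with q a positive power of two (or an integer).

Recurse on prefixes of the 15-edge string RED BLUE BLUE BLUE RED BLUE RED BLUE RED BLUE RED RED RED BLUE BLUE:
R: Left { — }, Right { 0 } -> simplest -1
RB: Left { -1 }, Right { 0 } -> simplest -1/2
RBB: Left { -1,-1/2 }, Right { 0 } -> simplest -1/4
RBBB: Left { -1,-1/2,-1/4 }, Right { 0 } -> simplest -1/8
RBBBR: Left { -1,-1/2,-1/4 }, Right { -1/8,0 } -> simplest -3/16
RBBBRB: Left { -1,-1/2,-1/4,-3/16 }, Right { -1/8,0 } -> simplest -5/32
RBBBRBR: Left { -1,-1/2,-1/4,-3/16 }, Right { -5/32,-1/8,0 } -> simplest -11/64
RBBBRBRB: Left { -1,-1/2,-1/4,-3/16,-11/64 }, Right { -5/32,-1/8,0 } -> simplest -21/128
RBBBRBRBR: Left { -1,-1/2,-1/4,-3/16,-11/64 }, Right { -21/128,-5/32,-1/8,0 } -> simplest -43/256
RBBBRBRBRB: Left { -1,-1/2,-1/4,-3/16,-11/64,-43/256 }, Right { -21/128,-5/32,-1/8,0 } -> simplest -85/512
RBBBRBRBRBR: Left { -1,-1/2,-1/4,-3/16,-11/64,-43/256 }, Right { -85/512,-21/128,-5/32,-1/8,0 } -> simplest -171/1024
RBBBRBRBRBRR: Left { -1,-1/2,-1/4,-3/16,-11/64,-43/256 }, Right { -171/1024,-85/512,-21/128,-5/32,-1/8,0 } -> simplest -343/2048
RBBBRBRBRBRRR: Left { -1,-1/2,-1/4,-3/16,-11/64,-43/256 }, Right { -343/2048,-171/1024,-85/512,-21/128,-5/32,-1/8,0 } -> simplest -687/4096
RBBBRBRBRBRRRB: Left { -1,-1/2,-1/4,-3/16,-11/64,-43/256,-687/4096 }, Right { -343/2048,-171/1024,-85/512,-21/128,-5/32,-1/8,0 } -> simplest -1373/8192
RBBBRBRBRBRRRBB: Left { -1,-1/2,-1/4,-3/16,-11/64,-43/256,-687/4096,-1373/8192 }, Right { -343/2048,-171/1024,-85/512,-21/128,-5/32,-1/8,0 } -> simplest -2745/16384

-2745/16384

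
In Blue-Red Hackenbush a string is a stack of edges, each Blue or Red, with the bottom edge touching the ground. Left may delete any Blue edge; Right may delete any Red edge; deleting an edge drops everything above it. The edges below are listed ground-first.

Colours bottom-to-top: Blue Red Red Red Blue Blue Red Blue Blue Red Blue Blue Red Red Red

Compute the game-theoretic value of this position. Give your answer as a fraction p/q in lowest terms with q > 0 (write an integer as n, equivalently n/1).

1 of 15 · B · max L 0 · min R +∞ → 1
2 of 15 · BR · max L 0 · min R 1 → 1/2
3 of 15 · BRR · max L 0 · min R 1/2 → 1/4
4 of 15 · BRRR · max L 0 · min R 1/4 → 1/8
5 of 15 · BRRRB · max L 1/8 · min R 1/4 → 3/16
6 of 15 · BRRRBB · max L 3/16 · min R 1/4 → 7/32
7 of 15 · BRRRBBR · max L 3/16 · min R 7/32 → 13/64
8 of 15 · BRRRBBRB · max L 13/64 · min R 7/32 → 27/128
9 of 15 · BRRRBBRBB · max L 27/128 · min R 7/32 → 55/256
10 of 15 · BRRRBBRBBR · max L 27/128 · min R 55/256 → 109/512
11 of 15 · BRRRBBRBBRB · max L 109/512 · min R 55/256 → 219/1024
12 of 15 · BRRRBBRBBRBB · max L 219/1024 · min R 55/256 → 439/2048
13 of 15 · BRRRBBRBBRBBR · max L 219/1024 · min R 439/2048 → 877/4096
14 of 15 · BRRRBBRBBRBBRR · max L 219/1024 · min R 877/4096 → 1753/8192
15 of 15 · BRRRBBRBBRBBRRR · max L 219/1024 · min R 1753/8192 → 3505/16384

3505/16384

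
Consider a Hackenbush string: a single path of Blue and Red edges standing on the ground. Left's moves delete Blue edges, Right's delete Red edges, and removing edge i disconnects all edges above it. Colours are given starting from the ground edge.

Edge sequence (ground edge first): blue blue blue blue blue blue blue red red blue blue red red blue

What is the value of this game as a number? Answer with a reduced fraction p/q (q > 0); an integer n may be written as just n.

G_1 [b]  L=[0]  R=[·]  = 1
G_2 [bb]  L=[0 1]  R=[·]  = 2
G_3 [bbb]  L=[0 1 2]  R=[·]  = 3
G_4 [bbbb]  L=[0 1 2 3]  R=[·]  = 4
G_5 [bbbbb]  L=[0 1 2 3 4]  R=[·]  = 5
G_6 [bbbbbb]  L=[0 1 2 3 4 5]  R=[·]  = 6
G_7 [bbbbbbb]  L=[0 1 2 3 4 5 6]  R=[·]  = 7
G_8 [bbbbbbbr]  L=[0 1 2 3 4 5 6]  R=[7]  = 13/2
G_9 [bbbbbbbrr]  L=[0 1 2 3 4 5 6]  R=[13/2 7]  = 25/4
G_10 [bbbbbbbrrb]  L=[0 1 2 3 4 5 6 25/4]  R=[13/2 7]  = 51/8
G_11 [bbbbbbbrrbb]  L=[0 1 2 3 4 5 6 25/4 51/8]  R=[13/2 7]  = 103/16
G_12 [bbbbbbbrrbbr]  L=[0 1 2 3 4 5 6 25/4 51/8]  R=[103/16 13/2 7]  = 205/32
G_13 [bbbbbbbrrbbrr]  L=[0 1 2 3 4 5 6 25/4 51/8]  R=[205/32 103/16 13/2 7]  = 409/64
G_14 [bbbbbbbrrbbrrb]  L=[0 1 2 3 4 5 6 25/4 51/8 409/64]  R=[205/32 103/16 13/2 7]  = 819/128

819/128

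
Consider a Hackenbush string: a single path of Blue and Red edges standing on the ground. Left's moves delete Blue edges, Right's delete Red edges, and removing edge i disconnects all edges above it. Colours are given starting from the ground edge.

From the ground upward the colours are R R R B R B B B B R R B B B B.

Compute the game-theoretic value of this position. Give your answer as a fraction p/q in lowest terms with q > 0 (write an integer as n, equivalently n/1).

Build value(s[:k]) for k = 1..15, string s = R R R B R B B B B R R B B B B.
step 1: add R to get R; options L={  } R={ 0 } gives -1
step 2: add R to get RR; options L={  } R={ -1,0 } gives -2
step 3: add R to get RRR; options L={  } R={ -2,-1,0 } gives -3
step 4: add B to get RRRB; options L={ -3 } R={ -2,-1,0 } gives -5/2
step 5: add R to get RRRBR; options L={ -3 } R={ -5/2,-2,-1,0 } gives -11/4
step 6: add B to get RRRBRB; options L={ -3,-11/4 } R={ -5/2,-2,-1,0 } gives -21/8
step 7: add B to get RRRBRBB; options L={ -3,-11/4,-21/8 } R={ -5/2,-2,-1,0 } gives -41/16
step 8: add B to get RRRBRBBB; options L={ -3,-11/4,-21/8,-41/16 } R={ -5/2,-2,-1,0 } gives -81/32
step 9: add B to get RRRBRBBBB; options L={ -3,-11/4,-21/8,-41/16,-81/32 } R={ -5/2,-2,-1,0 } gives -161/64
step 10: add R to get RRRBRBBBBR; options L={ -3,-11/4,-21/8,-41/16,-81/32 } R={ -161/64,-5/2,-2,-1,0 } gives -323/128
step 11: add R to get RRRBRBBBBRR; options L={ -3,-11/4,-21/8,-41/16,-81/32 } R={ -323/128,-161/64,-5/2,-2,-1,0 } gives -647/256
step 12: add B to get RRRBRBBBBRRB; options L={ -3,-11/4,-21/8,-41/16,-81/32,-647/256 } R={ -323/128,-161/64,-5/2,-2,-1,0 } gives -1293/512
step 13: add B to get RRRBRBBBBRRBB; options L={ -3,-11/4,-21/8,-41/16,-81/32,-647/256,-1293/512 } R={ -323/128,-161/64,-5/2,-2,-1,0 } gives -2585/1024
step 14: add B to get RRRBRBBBBRRBBB; options L={ -3,-11/4,-21/8,-41/16,-81/32,-647/256,-1293/512,-2585/1024 } R={ -323/128,-161/64,-5/2,-2,-1,0 } gives -5169/2048
step 15: add B to get RRRBRBBBBRRBBBB; options L={ -3,-11/4,-21/8,-41/16,-81/32,-647/256,-1293/512,-2585/1024,-5169/2048 } R={ -323/128,-161/64,-5/2,-2,-1,0 } gives -10337/4096

-10337/4096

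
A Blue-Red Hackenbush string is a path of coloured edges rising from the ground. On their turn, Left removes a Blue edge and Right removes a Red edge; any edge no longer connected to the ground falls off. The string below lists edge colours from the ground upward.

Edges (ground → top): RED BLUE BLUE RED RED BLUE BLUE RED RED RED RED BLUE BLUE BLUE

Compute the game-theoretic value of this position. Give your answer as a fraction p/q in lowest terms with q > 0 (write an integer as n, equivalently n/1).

edge 1 of 14 (RED): { ∅ | 0 } -> -1
edge 2 of 14 (BLUE): { -1 | 0 } -> -1/2
edge 3 of 14 (BLUE): { -1 -1/2 | 0 } -> -1/4
edge 4 of 14 (RED): { -1 -1/2 | -1/4 0 } -> -3/8
edge 5 of 14 (RED): { -1 -1/2 | -3/8 -1/4 0 } -> -7/16
edge 6 of 14 (BLUE): { -1 -1/2 -7/16 | -3/8 -1/4 0 } -> -13/32
edge 7 of 14 (BLUE): { -1 -1/2 -7/16 -13/32 | -3/8 -1/4 0 } -> -25/64
edge 8 of 14 (RED): { -1 -1/2 -7/16 -13/32 | -25/64 -3/8 -1/4 0 } -> -51/128
edge 9 of 14 (RED): { -1 -1/2 -7/16 -13/32 | -51/128 -25/64 -3/8 -1/4 0 } -> -103/256
edge 10 of 14 (RED): { -1 -1/2 -7/16 -13/32 | -103/256 -51/128 -25/64 -3/8 -1/4 0 } -> -207/512
edge 11 of 14 (RED): { -1 -1/2 -7/16 -13/32 | -207/512 -103/256 -51/128 -25/64 -3/8 -1/4 0 } -> -415/1024
edge 12 of 14 (BLUE): { -1 -1/2 -7/16 -13/32 -415/1024 | -207/512 -103/256 -51/128 -25/64 -3/8 -1/4 0 } -> -829/2048
edge 13 of 14 (BLUE): { -1 -1/2 -7/16 -13/32 -415/1024 -829/2048 | -207/512 -103/256 -51/128 -25/64 -3/8 -1/4 0 } -> -1657/4096
edge 14 of 14 (BLUE): { -1 -1/2 -7/16 -13/32 -415/1024 -829/2048 -1657/4096 | -207/512 -103/256 -51/128 -25/64 -3/8 -1/4 0 } -> -3313/8192

-3313/8192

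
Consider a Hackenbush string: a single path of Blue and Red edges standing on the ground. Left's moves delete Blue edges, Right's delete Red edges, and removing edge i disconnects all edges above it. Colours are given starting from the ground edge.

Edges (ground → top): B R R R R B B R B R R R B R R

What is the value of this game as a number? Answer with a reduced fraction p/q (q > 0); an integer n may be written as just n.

Build val(s[:k]) for k = 1..15, string s = B R R R R B B R B R R R B R R.
edge 1 of 15 (B): { 0 | — } → 1
edge 2 of 15 (R): { 0 | 1 } → 1/2
edge 3 of 15 (R): { 0 | 1/2,1 } → 1/4
edge 4 of 15 (R): { 0 | 1/4,1/2,1 } → 1/8
edge 5 of 15 (R): { 0 | 1/8,1/4,1/2,1 } → 1/16
edge 6 of 15 (B): { 0,1/16 | 1/8,1/4,1/2,1 } → 3/32
edge 7 of 15 (B): { 0,1/16,3/32 | 1/8,1/4,1/2,1 } → 7/64
edge 8 of 15 (R): { 0,1/16,3/32 | 7/64,1/8,1/4,1/2,1 } → 13/128
edge 9 of 15 (B): { 0,1/16,3/32,13/128 | 7/64,1/8,1/4,1/2,1 } → 27/256
edge 10 of 15 (R): { 0,1/16,3/32,13/128 | 27/256,7/64,1/8,1/4,1/2,1 } → 53/512
edge 11 of 15 (R): { 0,1/16,3/32,13/128 | 53/512,27/256,7/64,1/8,1/4,1/2,1 } → 105/1024
edge 12 of 15 (R): { 0,1/16,3/32,13/128 | 105/1024,53/512,27/256,7/64,1/8,1/4,1/2,1 } → 209/2048
edge 13 of 15 (B): { 0,1/16,3/32,13/128,209/2048 | 105/1024,53/512,27/256,7/64,1/8,1/4,1/2,1 } → 419/4096
edge 14 of 15 (R): { 0,1/16,3/32,13/128,209/2048 | 419/4096,105/1024,53/512,27/256,7/64,1/8,1/4,1/2,1 } → 837/8192
edge 15 of 15 (R): { 0,1/16,3/32,13/128,209/2048 | 837/8192,419/4096,105/1024,53/512,27/256,7/64,1/8,1/4,1/2,1 } → 1673/16384

1673/16384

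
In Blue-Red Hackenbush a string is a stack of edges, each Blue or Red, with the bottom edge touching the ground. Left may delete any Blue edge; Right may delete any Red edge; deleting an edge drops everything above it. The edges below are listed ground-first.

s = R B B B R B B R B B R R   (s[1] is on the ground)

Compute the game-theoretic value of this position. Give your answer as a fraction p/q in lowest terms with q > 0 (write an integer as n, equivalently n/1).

-295/2048

Prefix values for R B B B R B B R B B R R via {L|R} + simplicity:
g_1 [R]  L=[∅]  R=[0]  → -1
g_2 [RB]  L=[-1]  R=[0]  → -1/2
g_3 [RBB]  L=[-1 -1/2]  R=[0]  → -1/4
g_4 [RBBB]  L=[-1 -1/2 -1/4]  R=[0]  → -1/8
g_5 [RBBBR]  L=[-1 -1/2 -1/4]  R=[-1/8 0]  → -3/16
g_6 [RBBBRB]  L=[-1 -1/2 -1/4 -3/16]  R=[-1/8 0]  → -5/32
g_7 [RBBBRBB]  L=[-1 -1/2 -1/4 -3/16 -5/32]  R=[-1/8 0]  → -9/64
g_8 [RBBBRBBR]  L=[-1 -1/2 -1/4 -3/16 -5/32]  R=[-9/64 -1/8 0]  → -19/128
g_9 [RBBBRBBRB]  L=[-1 -1/2 -1/4 -3/16 -5/32 -19/128]  R=[-9/64 -1/8 0]  → -37/256
g_10 [RBBBRBBRBB]  L=[-1 -1/2 -1/4 -3/16 -5/32 -19/128 -37/256]  R=[-9/64 -1/8 0]  → -73/512
g_11 [RBBBRBBRBBR]  L=[-1 -1/2 -1/4 -3/16 -5/32 -19/128 -37/256]  R=[-73/512 -9/64 -1/8 0]  → -147/1024
g_12 [RBBBRBBRBBRR]  L=[-1 -1/2 -1/4 -3/16 -5/32 -19/128 -37/256]  R=[-147/1024 -73/512 -9/64 -1/8 0]  → -295/2048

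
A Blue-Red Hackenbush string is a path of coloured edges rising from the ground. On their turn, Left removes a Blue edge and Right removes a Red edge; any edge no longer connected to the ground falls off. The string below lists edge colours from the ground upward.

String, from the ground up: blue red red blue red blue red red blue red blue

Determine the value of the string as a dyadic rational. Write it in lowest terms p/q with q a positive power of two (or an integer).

331/1024

edge 1 of 11 (blue): { 0 | none } so 1
edge 2 of 11 (red): { 0 | 1 } so 1/2
edge 3 of 11 (red): { 0 | 1/2; 1 } so 1/4
edge 4 of 11 (blue): { 0; 1/4 | 1/2; 1 } so 3/8
edge 5 of 11 (red): { 0; 1/4 | 3/8; 1/2; 1 } so 5/16
edge 6 of 11 (blue): { 0; 1/4; 5/16 | 3/8; 1/2; 1 } so 11/32
edge 7 of 11 (red): { 0; 1/4; 5/16 | 11/32; 3/8; 1/2; 1 } so 21/64
edge 8 of 11 (red): { 0; 1/4; 5/16 | 21/64; 11/32; 3/8; 1/2; 1 } so 41/128
edge 9 of 11 (blue): { 0; 1/4; 5/16; 41/128 | 21/64; 11/32; 3/8; 1/2; 1 } so 83/256
edge 10 of 11 (red): { 0; 1/4; 5/16; 41/128 | 83/256; 21/64; 11/32; 3/8; 1/2; 1 } so 165/512
edge 11 of 11 (blue): { 0; 1/4; 5/16; 41/128; 165/512 | 83/256; 21/64; 11/32; 3/8; 1/2; 1 } so 331/1024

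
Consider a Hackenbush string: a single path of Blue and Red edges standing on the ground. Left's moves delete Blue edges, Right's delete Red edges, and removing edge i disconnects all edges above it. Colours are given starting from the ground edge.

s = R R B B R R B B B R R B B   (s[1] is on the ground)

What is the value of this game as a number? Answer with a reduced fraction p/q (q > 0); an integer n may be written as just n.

-2841/2048

Recurse on prefixes of the 13-edge string R R B B R R B B B R R B B:
1 of 13 · R · max L −∞ · min R 0 — -1
2 of 13 · RR · max L −∞ · min R -1 — -2
3 of 13 · RRB · max L -2 · min R -1 — -3/2
4 of 13 · RRBB · max L -3/2 · min R -1 — -5/4
5 of 13 · RRBBR · max L -3/2 · min R -5/4 — -11/8
6 of 13 · RRBBRR · max L -3/2 · min R -11/8 — -23/16
7 of 13 · RRBBRRB · max L -23/16 · min R -11/8 — -45/32
8 of 13 · RRBBRRBB · max L -45/32 · min R -11/8 — -89/64
9 of 13 · RRBBRRBBB · max L -89/64 · min R -11/8 — -177/128
10 of 13 · RRBBRRBBBR · max L -89/64 · min R -177/128 — -355/256
11 of 13 · RRBBRRBBBRR · max L -89/64 · min R -355/256 — -711/512
12 of 13 · RRBBRRBBBRRB · max L -711/512 · min R -355/256 — -1421/1024
13 of 13 · RRBBRRBBBRRBB · max L -1421/1024 · min R -355/256 — -2841/2048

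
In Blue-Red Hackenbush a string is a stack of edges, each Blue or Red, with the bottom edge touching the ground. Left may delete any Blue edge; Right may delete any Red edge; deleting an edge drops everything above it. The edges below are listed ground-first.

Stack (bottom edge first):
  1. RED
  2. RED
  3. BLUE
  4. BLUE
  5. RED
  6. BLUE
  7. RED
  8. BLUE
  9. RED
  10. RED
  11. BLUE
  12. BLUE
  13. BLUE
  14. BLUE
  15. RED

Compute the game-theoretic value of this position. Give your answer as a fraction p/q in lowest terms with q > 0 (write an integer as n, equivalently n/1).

-10947/8192

Build G(s[:k]) for k = 1..15, string s = RED RED BLUE BLUE RED BLUE RED BLUE RED RED BLUE BLUE BLUE BLUE RED.
edge 1 of 15 (RED): { ∅ | 0 } so -1
edge 2 of 15 (RED): { ∅ | -1, 0 } so -2
edge 3 of 15 (BLUE): { -2 | -1, 0 } so -3/2
edge 4 of 15 (BLUE): { -2, -3/2 | -1, 0 } so -5/4
edge 5 of 15 (RED): { -2, -3/2 | -5/4, -1, 0 } so -11/8
edge 6 of 15 (BLUE): { -2, -3/2, -11/8 | -5/4, -1, 0 } so -21/16
edge 7 of 15 (RED): { -2, -3/2, -11/8 | -21/16, -5/4, -1, 0 } so -43/32
edge 8 of 15 (BLUE): { -2, -3/2, -11/8, -43/32 | -21/16, -5/4, -1, 0 } so -85/64
edge 9 of 15 (RED): { -2, -3/2, -11/8, -43/32 | -85/64, -21/16, -5/4, -1, 0 } so -171/128
edge 10 of 15 (RED): { -2, -3/2, -11/8, -43/32 | -171/128, -85/64, -21/16, -5/4, -1, 0 } so -343/256
edge 11 of 15 (BLUE): { -2, -3/2, -11/8, -43/32, -343/256 | -171/128, -85/64, -21/16, -5/4, -1, 0 } so -685/512
edge 12 of 15 (BLUE): { -2, -3/2, -11/8, -43/32, -343/256, -685/512 | -171/128, -85/64, -21/16, -5/4, -1, 0 } so -1369/1024
edge 13 of 15 (BLUE): { -2, -3/2, -11/8, -43/32, -343/256, -685/512, -1369/1024 | -171/128, -85/64, -21/16, -5/4, -1, 0 } so -2737/2048
edge 14 of 15 (BLUE): { -2, -3/2, -11/8, -43/32, -343/256, -685/512, -1369/1024, -2737/2048 | -171/128, -85/64, -21/16, -5/4, -1, 0 } so -5473/4096
edge 15 of 15 (RED): { -2, -3/2, -11/8, -43/32, -343/256, -685/512, -1369/1024, -2737/2048 | -5473/4096, -171/128, -85/64, -21/16, -5/4, -1, 0 } so -10947/8192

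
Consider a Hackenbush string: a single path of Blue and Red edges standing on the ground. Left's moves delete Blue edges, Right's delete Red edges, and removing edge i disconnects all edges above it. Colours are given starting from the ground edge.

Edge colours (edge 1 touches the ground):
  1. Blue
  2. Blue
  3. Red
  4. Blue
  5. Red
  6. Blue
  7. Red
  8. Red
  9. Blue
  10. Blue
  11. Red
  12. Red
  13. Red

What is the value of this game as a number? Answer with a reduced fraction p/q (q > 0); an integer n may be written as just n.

Build value(s[:k]) for k = 1..13, string s = Blue Blue Red Blue Red Blue Red Red Blue Blue Red Red Red.
value(B) = { 0 | · } gives 1
value(BB) = { 0,1 | · } gives 2
value(BBR) = { 0,1 | 2 } gives 3/2
value(BBRB) = { 0,1,3/2 | 2 } gives 7/4
value(BBRBR) = { 0,1,3/2 | 7/4,2 } gives 13/8
value(BBRBRB) = { 0,1,3/2,13/8 | 7/4,2 } gives 27/16
value(BBRBRBR) = { 0,1,3/2,13/8 | 27/16,7/4,2 } gives 53/32
value(BBRBRBRR) = { 0,1,3/2,13/8 | 53/32,27/16,7/4,2 } gives 105/64
value(BBRBRBRRB) = { 0,1,3/2,13/8,105/64 | 53/32,27/16,7/4,2 } gives 211/128
value(BBRBRBRRBB) = { 0,1,3/2,13/8,105/64,211/128 | 53/32,27/16,7/4,2 } gives 423/256
value(BBRBRBRRBBR) = { 0,1,3/2,13/8,105/64,211/128 | 423/256,53/32,27/16,7/4,2 } gives 845/512
value(BBRBRBRRBBRR) = { 0,1,3/2,13/8,105/64,211/128 | 845/512,423/256,53/32,27/16,7/4,2 } gives 1689/1024
value(BBRBRBRRBBRRR) = { 0,1,3/2,13/8,105/64,211/128 | 1689/1024,845/512,423/256,53/32,27/16,7/4,2 } gives 3377/2048

3377/2048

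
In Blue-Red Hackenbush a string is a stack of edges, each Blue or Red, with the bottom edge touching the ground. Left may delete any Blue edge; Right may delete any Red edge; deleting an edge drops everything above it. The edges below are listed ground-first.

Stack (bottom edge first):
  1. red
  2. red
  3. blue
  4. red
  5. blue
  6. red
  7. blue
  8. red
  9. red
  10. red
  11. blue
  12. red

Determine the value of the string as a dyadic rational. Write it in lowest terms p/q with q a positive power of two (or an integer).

Prefix values for red red blue red blue red blue red red red blue red via {L|R} + simplicity:
value_1 [r]  L=[none]  R=[0]  gives -1
value_2 [rr]  L=[none]  R=[-1,0]  gives -2
value_3 [rrb]  L=[-2]  R=[-1,0]  gives -3/2
value_4 [rrbr]  L=[-2]  R=[-3/2,-1,0]  gives -7/4
value_5 [rrbrb]  L=[-2,-7/4]  R=[-3/2,-1,0]  gives -13/8
value_6 [rrbrbr]  L=[-2,-7/4]  R=[-13/8,-3/2,-1,0]  gives -27/16
value_7 [rrbrbrb]  L=[-2,-7/4,-27/16]  R=[-13/8,-3/2,-1,0]  gives -53/32
value_8 [rrbrbrbr]  L=[-2,-7/4,-27/16]  R=[-53/32,-13/8,-3/2,-1,0]  gives -107/64
value_9 [rrbrbrbrr]  L=[-2,-7/4,-27/16]  R=[-107/64,-53/32,-13/8,-3/2,-1,0]  gives -215/128
value_10 [rrbrbrbrrr]  L=[-2,-7/4,-27/16]  R=[-215/128,-107/64,-53/32,-13/8,-3/2,-1,0]  gives -431/256
value_11 [rrbrbrbrrrb]  L=[-2,-7/4,-27/16,-431/256]  R=[-215/128,-107/64,-53/32,-13/8,-3/2,-1,0]  gives -861/512
value_12 [rrbrbrbrrrbr]  L=[-2,-7/4,-27/16,-431/256]  R=[-861/512,-215/128,-107/64,-53/32,-13/8,-3/2,-1,0]  gives -1723/1024

-1723/1024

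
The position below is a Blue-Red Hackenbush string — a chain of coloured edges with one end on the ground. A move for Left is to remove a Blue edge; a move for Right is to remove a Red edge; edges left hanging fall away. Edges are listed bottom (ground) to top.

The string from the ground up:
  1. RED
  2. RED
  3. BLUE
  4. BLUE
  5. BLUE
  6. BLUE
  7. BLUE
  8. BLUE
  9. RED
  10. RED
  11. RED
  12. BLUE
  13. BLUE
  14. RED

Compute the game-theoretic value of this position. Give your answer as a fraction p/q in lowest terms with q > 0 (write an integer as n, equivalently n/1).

Prefix values for RED RED BLUE BLUE BLUE BLUE BLUE BLUE RED RED RED BLUE BLUE RED via {L|R} + simplicity:
R: Left { ∅ }, Right { 0 } gives simplest -1
RR: Left { ∅ }, Right { -1 0 } gives simplest -2
RRB: Left { -2 }, Right { -1 0 } gives simplest -3/2
RRBB: Left { -2 -3/2 }, Right { -1 0 } gives simplest -5/4
RRBBB: Left { -2 -3/2 -5/4 }, Right { -1 0 } gives simplest -9/8
RRBBBB: Left { -2 -3/2 -5/4 -9/8 }, Right { -1 0 } gives simplest -17/16
RRBBBBB: Left { -2 -3/2 -5/4 -9/8 -17/16 }, Right { -1 0 } gives simplest -33/32
RRBBBBBB: Left { -2 -3/2 -5/4 -9/8 -17/16 -33/32 }, Right { -1 0 } gives simplest -65/64
RRBBBBBBR: Left { -2 -3/2 -5/4 -9/8 -17/16 -33/32 }, Right { -65/64 -1 0 } gives simplest -131/128
RRBBBBBBRR: Left { -2 -3/2 -5/4 -9/8 -17/16 -33/32 }, Right { -131/128 -65/64 -1 0 } gives simplest -263/256
RRBBBBBBRRR: Left { -2 -3/2 -5/4 -9/8 -17/16 -33/32 }, Right { -263/256 -131/128 -65/64 -1 0 } gives simplest -527/512
RRBBBBBBRRRB: Left { -2 -3/2 -5/4 -9/8 -17/16 -33/32 -527/512 }, Right { -263/256 -131/128 -65/64 -1 0 } gives simplest -1053/1024
RRBBBBBBRRRBB: Left { -2 -3/2 -5/4 -9/8 -17/16 -33/32 -527/512 -1053/1024 }, Right { -263/256 -131/128 -65/64 -1 0 } gives simplest -2105/2048
RRBBBBBBRRRBBR: Left { -2 -3/2 -5/4 -9/8 -17/16 -33/32 -527/512 -1053/1024 }, Right { -2105/2048 -263/256 -131/128 -65/64 -1 0 } gives simplest -4211/4096

-4211/4096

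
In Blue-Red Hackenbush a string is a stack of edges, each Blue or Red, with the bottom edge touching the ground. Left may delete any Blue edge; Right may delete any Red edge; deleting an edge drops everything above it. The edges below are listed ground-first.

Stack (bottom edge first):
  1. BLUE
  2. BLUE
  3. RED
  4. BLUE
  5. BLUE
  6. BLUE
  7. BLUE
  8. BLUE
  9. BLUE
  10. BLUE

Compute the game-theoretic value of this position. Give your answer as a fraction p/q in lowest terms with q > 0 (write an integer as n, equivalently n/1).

511/256

Prefix values for BLUE BLUE RED BLUE BLUE BLUE BLUE BLUE BLUE BLUE via {L|R} + simplicity:
1 of 10 · B · max L 0 · min R +∞ -> 1
2 of 10 · BB · max L 1 · min R +∞ -> 2
3 of 10 · BBR · max L 1 · min R 2 -> 3/2
4 of 10 · BBRB · max L 3/2 · min R 2 -> 7/4
5 of 10 · BBRBB · max L 7/4 · min R 2 -> 15/8
6 of 10 · BBRBBB · max L 15/8 · min R 2 -> 31/16
7 of 10 · BBRBBBB · max L 31/16 · min R 2 -> 63/32
8 of 10 · BBRBBBBB · max L 63/32 · min R 2 -> 127/64
9 of 10 · BBRBBBBBB · max L 127/64 · min R 2 -> 255/128
10 of 10 · BBRBBBBBBB · max L 255/128 · min R 2 -> 511/256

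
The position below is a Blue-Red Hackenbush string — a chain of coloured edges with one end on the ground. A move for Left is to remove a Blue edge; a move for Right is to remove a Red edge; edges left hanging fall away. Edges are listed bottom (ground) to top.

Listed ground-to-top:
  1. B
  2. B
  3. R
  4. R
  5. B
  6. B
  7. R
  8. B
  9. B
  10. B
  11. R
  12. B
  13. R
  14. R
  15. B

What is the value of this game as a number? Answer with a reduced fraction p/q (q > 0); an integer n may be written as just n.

Build G(s[:k]) for k = 1..15, string s = B B R R B B R B B B R B R R B.
G(B) = { 0 | none } => 1
G(BB) = { 0 1 | none } => 2
G(BBR) = { 0 1 | 2 } => 3/2
G(BBRR) = { 0 1 | 3/2 2 } => 5/4
G(BBRRB) = { 0 1 5/4 | 3/2 2 } => 11/8
G(BBRRBB) = { 0 1 5/4 11/8 | 3/2 2 } => 23/16
G(BBRRBBR) = { 0 1 5/4 11/8 | 23/16 3/2 2 } => 45/32
G(BBRRBBRB) = { 0 1 5/4 11/8 45/32 | 23/16 3/2 2 } => 91/64
G(BBRRBBRBB) = { 0 1 5/4 11/8 45/32 91/64 | 23/16 3/2 2 } => 183/128
G(BBRRBBRBBB) = { 0 1 5/4 11/8 45/32 91/64 183/128 | 23/16 3/2 2 } => 367/256
G(BBRRBBRBBBR) = { 0 1 5/4 11/8 45/32 91/64 183/128 | 367/256 23/16 3/2 2 } => 733/512
G(BBRRBBRBBBRB) = { 0 1 5/4 11/8 45/32 91/64 183/128 733/512 | 367/256 23/16 3/2 2 } => 1467/1024
G(BBRRBBRBBBRBR) = { 0 1 5/4 11/8 45/32 91/64 183/128 733/512 | 1467/1024 367/256 23/16 3/2 2 } => 2933/2048
G(BBRRBBRBBBRBRR) = { 0 1 5/4 11/8 45/32 91/64 183/128 733/512 | 2933/2048 1467/1024 367/256 23/16 3/2 2 } => 5865/4096
G(BBRRBBRBBBRBRRB) = { 0 1 5/4 11/8 45/32 91/64 183/128 733/512 5865/4096 | 2933/2048 1467/1024 367/256 23/16 3/2 2 } => 11731/8192

11731/8192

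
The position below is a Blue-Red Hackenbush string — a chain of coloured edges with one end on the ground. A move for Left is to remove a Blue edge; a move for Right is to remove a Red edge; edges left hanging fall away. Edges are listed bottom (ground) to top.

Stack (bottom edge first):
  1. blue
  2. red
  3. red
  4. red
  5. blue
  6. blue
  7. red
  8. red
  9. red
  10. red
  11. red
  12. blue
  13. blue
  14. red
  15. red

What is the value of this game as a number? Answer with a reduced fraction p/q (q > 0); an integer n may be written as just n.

Recurse on prefixes of the 15-edge string blue red red red blue blue red red red red red blue blue red red:
1 of 15 · b · max L 0 · min R +∞ = 1
2 of 15 · br · max L 0 · min R 1 = 1/2
3 of 15 · brr · max L 0 · min R 1/2 = 1/4
4 of 15 · brrr · max L 0 · min R 1/4 = 1/8
5 of 15 · brrrb · max L 1/8 · min R 1/4 = 3/16
6 of 15 · brrrbb · max L 3/16 · min R 1/4 = 7/32
7 of 15 · brrrbbr · max L 3/16 · min R 7/32 = 13/64
8 of 15 · brrrbbrr · max L 3/16 · min R 13/64 = 25/128
9 of 15 · brrrbbrrr · max L 3/16 · min R 25/128 = 49/256
10 of 15 · brrrbbrrrr · max L 3/16 · min R 49/256 = 97/512
11 of 15 · brrrbbrrrrr · max L 3/16 · min R 97/512 = 193/1024
12 of 15 · brrrbbrrrrrb · max L 193/1024 · min R 97/512 = 387/2048
13 of 15 · brrrbbrrrrrbb · max L 387/2048 · min R 97/512 = 775/4096
14 of 15 · brrrbbrrrrrbbr · max L 387/2048 · min R 775/4096 = 1549/8192
15 of 15 · brrrbbrrrrrbbrr · max L 387/2048 · min R 1549/8192 = 3097/16384

3097/16384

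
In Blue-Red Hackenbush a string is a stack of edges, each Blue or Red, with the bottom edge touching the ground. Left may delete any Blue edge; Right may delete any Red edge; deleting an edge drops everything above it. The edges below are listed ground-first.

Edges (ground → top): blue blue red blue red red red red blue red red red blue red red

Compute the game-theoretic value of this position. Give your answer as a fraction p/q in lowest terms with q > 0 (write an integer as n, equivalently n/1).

edge 1 of 15 (blue): { 0 | · } -> 1
edge 2 of 15 (blue): { 0,1 | · } -> 2
edge 3 of 15 (red): { 0,1 | 2 } -> 3/2
edge 4 of 15 (blue): { 0,1,3/2 | 2 } -> 7/4
edge 5 of 15 (red): { 0,1,3/2 | 7/4,2 } -> 13/8
edge 6 of 15 (red): { 0,1,3/2 | 13/8,7/4,2 } -> 25/16
edge 7 of 15 (red): { 0,1,3/2 | 25/16,13/8,7/4,2 } -> 49/32
edge 8 of 15 (red): { 0,1,3/2 | 49/32,25/16,13/8,7/4,2 } -> 97/64
edge 9 of 15 (blue): { 0,1,3/2,97/64 | 49/32,25/16,13/8,7/4,2 } -> 195/128
edge 10 of 15 (red): { 0,1,3/2,97/64 | 195/128,49/32,25/16,13/8,7/4,2 } -> 389/256
edge 11 of 15 (red): { 0,1,3/2,97/64 | 389/256,195/128,49/32,25/16,13/8,7/4,2 } -> 777/512
edge 12 of 15 (red): { 0,1,3/2,97/64 | 777/512,389/256,195/128,49/32,25/16,13/8,7/4,2 } -> 1553/1024
edge 13 of 15 (blue): { 0,1,3/2,97/64,1553/1024 | 777/512,389/256,195/128,49/32,25/16,13/8,7/4,2 } -> 3107/2048
edge 14 of 15 (red): { 0,1,3/2,97/64,1553/1024 | 3107/2048,777/512,389/256,195/128,49/32,25/16,13/8,7/4,2 } -> 6213/4096
edge 15 of 15 (red): { 0,1,3/2,97/64,1553/1024 | 6213/4096,3107/2048,777/512,389/256,195/128,49/32,25/16,13/8,7/4,2 } -> 12425/8192

12425/8192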